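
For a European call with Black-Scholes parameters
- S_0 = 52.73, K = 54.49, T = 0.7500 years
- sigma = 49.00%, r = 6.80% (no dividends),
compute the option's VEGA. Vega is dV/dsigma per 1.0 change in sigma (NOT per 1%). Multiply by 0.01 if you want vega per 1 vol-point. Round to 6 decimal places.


Answer: Vega = 17.635175

Derivation:
d1 = 0.2549881720; d2 = -0.1693642759
phi(d1) = 0.3861814211; exp(-qT) = 1.0000000000; exp(-rT) = 0.9502786705
Vega = S * exp(-qT) * phi(d1) * sqrt(T) = 52.7300 * 1.0000000000 * 0.3861814211 * 0.8660254038 = 17.635175


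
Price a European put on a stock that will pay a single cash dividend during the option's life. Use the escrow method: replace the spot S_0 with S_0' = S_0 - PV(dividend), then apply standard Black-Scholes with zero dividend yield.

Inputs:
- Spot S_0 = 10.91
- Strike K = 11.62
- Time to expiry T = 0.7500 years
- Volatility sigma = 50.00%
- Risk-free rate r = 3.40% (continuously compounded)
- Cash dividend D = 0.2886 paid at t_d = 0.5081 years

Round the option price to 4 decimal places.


PV(D) = D * exp(-r * t_d) = 0.2886 * 0.98287296 = 0.28365714
S_0' = S_0 - PV(D) = 10.9100 - 0.28365714 = 10.62634286
d1 = (ln(S_0'/K) + (r + sigma^2/2)*T) / (sigma*sqrt(T)) = 0.06895489
d2 = d1 - sigma*sqrt(T) = -0.36405781
exp(-rT) = 0.97482238
N(-d1) = 0.47251276; N(-d2) = 0.64209258
P = K * exp(-rT) * N(-d2) - S_0' * N(-d1) = 11.6200 * 0.97482238 * 0.64209258 - 10.62634286 * 0.47251276 = 2.2522

Answer: Price = 2.2522


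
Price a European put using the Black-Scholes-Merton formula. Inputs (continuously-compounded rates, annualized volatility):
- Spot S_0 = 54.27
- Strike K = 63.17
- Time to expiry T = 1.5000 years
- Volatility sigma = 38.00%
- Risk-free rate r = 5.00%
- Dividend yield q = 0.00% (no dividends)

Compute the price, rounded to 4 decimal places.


d1 = (ln(S/K) + (r - q + 0.5*sigma^2) * T) / (sigma * sqrt(T)) = 0.06755882
d2 = d1 - sigma * sqrt(T) = -0.39784423
exp(-rT) = 0.92774349; exp(-qT) = 1.00000000
P = K * exp(-rT) * N(-d2) - S_0 * exp(-qT) * N(-d1)
N(-d1) = 0.47306842; N(-d2) = 0.65462749
P = 63.1700 * 0.92774349 * 0.65462749 - 54.2700 * 1.00000000 * 0.47306842 = 12.6914

Answer: Price = 12.6914


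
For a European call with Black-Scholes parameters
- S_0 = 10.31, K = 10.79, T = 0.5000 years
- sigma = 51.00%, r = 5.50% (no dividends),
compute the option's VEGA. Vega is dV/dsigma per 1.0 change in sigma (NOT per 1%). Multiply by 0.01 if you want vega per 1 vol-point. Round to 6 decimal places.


d1 = 0.1303836100; d2 = -0.2302408484
phi(d1) = 0.3955656647; exp(-qT) = 1.0000000000; exp(-rT) = 0.9728746826
Vega = S * exp(-qT) * phi(d1) * sqrt(T) = 10.3100 * 1.0000000000 * 0.3955656647 * 0.7071067812 = 2.883781

Answer: Vega = 2.883781


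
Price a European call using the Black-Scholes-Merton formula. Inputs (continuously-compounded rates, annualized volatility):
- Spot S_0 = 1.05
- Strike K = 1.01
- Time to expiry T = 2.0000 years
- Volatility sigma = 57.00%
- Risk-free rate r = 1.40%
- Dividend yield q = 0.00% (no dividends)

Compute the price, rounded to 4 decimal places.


Answer: Price = 0.3531

Derivation:
d1 = (ln(S/K) + (r - q + 0.5*sigma^2) * T) / (sigma * sqrt(T)) = 0.48596823
d2 = d1 - sigma * sqrt(T) = -0.32013350
exp(-rT) = 0.97238837; exp(-qT) = 1.00000000
C = S_0 * exp(-qT) * N(d1) - K * exp(-rT) * N(d2)
N(d1) = 0.68650516; N(d2) = 0.37443357
C = 1.0500 * 1.00000000 * 0.68650516 - 1.0100 * 0.97238837 * 0.37443357 = 0.3531


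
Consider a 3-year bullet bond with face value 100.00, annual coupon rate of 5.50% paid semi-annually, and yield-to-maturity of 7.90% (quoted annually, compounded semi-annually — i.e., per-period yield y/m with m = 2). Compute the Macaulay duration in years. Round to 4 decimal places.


Answer: Macaulay duration = 2.7987 years

Derivation:
Coupon per period c = face * coupon_rate / m = 2.750000
Periods per year m = 2; per-period yield y/m = 0.039500
Number of cashflows N = 6
Cashflows (t years, CF_t, discount factor 1/(1+y/m)^(m*t), PV):
  t = 0.5000: CF_t = 2.750000, DF = 0.962001, PV = 2.645503
  t = 1.0000: CF_t = 2.750000, DF = 0.925446, PV = 2.544976
  t = 1.5000: CF_t = 2.750000, DF = 0.890280, PV = 2.448269
  t = 2.0000: CF_t = 2.750000, DF = 0.856450, PV = 2.355238
  t = 2.5000: CF_t = 2.750000, DF = 0.823906, PV = 2.265741
  t = 3.0000: CF_t = 102.750000, DF = 0.792598, PV = 81.439457
Price P = sum_t PV_t = 93.699183
Macaulay numerator sum_t t * PV_t:
  t * PV_t at t = 0.5000: 1.322751
  t * PV_t at t = 1.0000: 2.544976
  t * PV_t at t = 1.5000: 3.672404
  t * PV_t at t = 2.0000: 4.710475
  t * PV_t at t = 2.5000: 5.664352
  t * PV_t at t = 3.0000: 244.318371
Macaulay duration D = (sum_t t * PV_t) / P = 262.233329 / 93.699183 = 2.798673


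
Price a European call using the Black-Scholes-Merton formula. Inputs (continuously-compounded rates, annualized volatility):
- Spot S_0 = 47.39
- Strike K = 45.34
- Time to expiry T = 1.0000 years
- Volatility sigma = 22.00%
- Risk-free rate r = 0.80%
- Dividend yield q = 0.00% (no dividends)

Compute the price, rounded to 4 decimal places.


Answer: Price = 5.3639

Derivation:
d1 = (ln(S/K) + (r - q + 0.5*sigma^2) * T) / (sigma * sqrt(T)) = 0.34737087
d2 = d1 - sigma * sqrt(T) = 0.12737087
exp(-rT) = 0.99203191; exp(-qT) = 1.00000000
C = S_0 * exp(-qT) * N(d1) - K * exp(-rT) * N(d2)
N(d1) = 0.63584364; N(d2) = 0.55067656
C = 47.3900 * 1.00000000 * 0.63584364 - 45.3400 * 0.99203191 * 0.55067656 = 5.3639


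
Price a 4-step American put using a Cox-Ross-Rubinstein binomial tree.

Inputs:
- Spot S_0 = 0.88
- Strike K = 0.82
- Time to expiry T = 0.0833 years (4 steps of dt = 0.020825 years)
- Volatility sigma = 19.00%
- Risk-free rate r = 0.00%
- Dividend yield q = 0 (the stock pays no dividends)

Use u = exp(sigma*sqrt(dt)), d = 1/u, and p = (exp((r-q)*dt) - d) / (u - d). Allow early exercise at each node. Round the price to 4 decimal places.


Answer: Price = V(0,0) = 0.0021

Derivation:
dt = T/N = 0.020825
u = exp(sigma*sqrt(dt)) = 1.027798; d = 1/u = 0.972954
p = (exp((r-q)*dt) - d) / (u - d) = 0.493146
Discount per step: exp(-r*dt) = 1.000000
Stock lattice S(k, i) with i counting down-moves:
  k=0: S(0,0) = 0.8800
  k=1: S(1,0) = 0.9045; S(1,1) = 0.8562
  k=2: S(2,0) = 0.9296; S(2,1) = 0.8800; S(2,2) = 0.8330
  k=3: S(3,0) = 0.9554; S(3,1) = 0.9045; S(3,2) = 0.8562; S(3,3) = 0.8105
  k=4: S(4,0) = 0.9820; S(4,1) = 0.9296; S(4,2) = 0.8800; S(4,3) = 0.8330; S(4,4) = 0.7886
Terminal payoffs V(N, i) = max(K - S_T, 0):
  V(4,0) = 0.000000; V(4,1) = 0.000000; V(4,2) = 0.000000; V(4,3) = 0.000000; V(4,4) = 0.031409
Backward induction: V(k, i) = exp(-r*dt) * [p * V(k+1, i) + (1-p) * V(k+1, i+1)]; then take max(V_cont, immediate exercise) for American.
  V(3,0) = exp(-r*dt) * [p*0.000000 + (1-p)*0.000000] = 0.000000; exercise = 0.000000; V(3,0) = max -> 0.000000
  V(3,1) = exp(-r*dt) * [p*0.000000 + (1-p)*0.000000] = 0.000000; exercise = 0.000000; V(3,1) = max -> 0.000000
  V(3,2) = exp(-r*dt) * [p*0.000000 + (1-p)*0.000000] = 0.000000; exercise = 0.000000; V(3,2) = max -> 0.000000
  V(3,3) = exp(-r*dt) * [p*0.000000 + (1-p)*0.031409] = 0.015920; exercise = 0.009488; V(3,3) = max -> 0.015920
  V(2,0) = exp(-r*dt) * [p*0.000000 + (1-p)*0.000000] = 0.000000; exercise = 0.000000; V(2,0) = max -> 0.000000
  V(2,1) = exp(-r*dt) * [p*0.000000 + (1-p)*0.000000] = 0.000000; exercise = 0.000000; V(2,1) = max -> 0.000000
  V(2,2) = exp(-r*dt) * [p*0.000000 + (1-p)*0.015920] = 0.008069; exercise = 0.000000; V(2,2) = max -> 0.008069
  V(1,0) = exp(-r*dt) * [p*0.000000 + (1-p)*0.000000] = 0.000000; exercise = 0.000000; V(1,0) = max -> 0.000000
  V(1,1) = exp(-r*dt) * [p*0.000000 + (1-p)*0.008069] = 0.004090; exercise = 0.000000; V(1,1) = max -> 0.004090
  V(0,0) = exp(-r*dt) * [p*0.000000 + (1-p)*0.004090] = 0.002073; exercise = 0.000000; V(0,0) = max -> 0.002073


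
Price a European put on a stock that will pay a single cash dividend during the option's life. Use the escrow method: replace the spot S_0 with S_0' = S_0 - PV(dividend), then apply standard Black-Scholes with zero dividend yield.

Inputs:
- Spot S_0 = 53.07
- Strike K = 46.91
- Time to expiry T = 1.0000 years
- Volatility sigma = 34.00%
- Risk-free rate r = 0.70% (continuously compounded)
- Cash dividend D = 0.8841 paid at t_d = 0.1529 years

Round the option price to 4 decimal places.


PV(D) = D * exp(-r * t_d) = 0.8841 * 0.99893027 = 0.88315425
S_0' = S_0 - PV(D) = 53.0700 - 0.88315425 = 52.18684575
d1 = (ln(S_0'/K) + (r + sigma^2/2)*T) / (sigma*sqrt(T)) = 0.50411645
d2 = d1 - sigma*sqrt(T) = 0.16411645
exp(-rT) = 0.99302444
N(-d1) = 0.30708977; N(-d2) = 0.43481974
P = K * exp(-rT) * N(-d2) - S_0' * N(-d1) = 46.9100 * 0.99302444 * 0.43481974 - 52.18684575 * 0.30708977 = 4.2291

Answer: Price = 4.2291


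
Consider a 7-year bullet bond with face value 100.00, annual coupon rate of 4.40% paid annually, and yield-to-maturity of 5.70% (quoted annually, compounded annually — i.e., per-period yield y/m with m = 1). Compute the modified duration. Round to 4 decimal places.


Answer: Modified duration = 5.8060

Derivation:
Coupon per period c = face * coupon_rate / m = 4.400000
Periods per year m = 1; per-period yield y/m = 0.057000
Number of cashflows N = 7
Cashflows (t years, CF_t, discount factor 1/(1+y/m)^(m*t), PV):
  t = 1.0000: CF_t = 4.400000, DF = 0.946074, PV = 4.162725
  t = 2.0000: CF_t = 4.400000, DF = 0.895056, PV = 3.938245
  t = 3.0000: CF_t = 4.400000, DF = 0.846789, PV = 3.725870
  t = 4.0000: CF_t = 4.400000, DF = 0.801125, PV = 3.524948
  t = 5.0000: CF_t = 4.400000, DF = 0.757923, PV = 3.334861
  t = 6.0000: CF_t = 4.400000, DF = 0.717051, PV = 3.155025
  t = 7.0000: CF_t = 104.400000, DF = 0.678383, PV = 70.823207
Price P = sum_t PV_t = 92.664880
First compute Macaulay numerator sum_t t * PV_t:
  t * PV_t at t = 1.0000: 4.162725
  t * PV_t at t = 2.0000: 7.876489
  t * PV_t at t = 3.0000: 11.177610
  t * PV_t at t = 4.0000: 14.099792
  t * PV_t at t = 5.0000: 16.674305
  t * PV_t at t = 6.0000: 18.930148
  t * PV_t at t = 7.0000: 495.762448
Macaulay duration D = 568.683518 / 92.664880 = 6.136991
Modified duration = D / (1 + y/m) = 6.136991 / (1 + 0.057000) = 5.806046


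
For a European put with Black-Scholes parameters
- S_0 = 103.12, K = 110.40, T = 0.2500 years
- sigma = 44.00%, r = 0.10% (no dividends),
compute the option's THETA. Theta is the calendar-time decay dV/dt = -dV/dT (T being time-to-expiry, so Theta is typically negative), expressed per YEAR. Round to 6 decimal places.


d1 = -0.1989398873; d2 = -0.4189398873
phi(d1) = 0.3911253928; exp(-qT) = 1.0000000000; exp(-rT) = 0.9997500312
Theta = -S*exp(-qT)*phi(d1)*sigma/(2*sqrt(T)) + r*K*exp(-rT)*N(-d2) - q*S*exp(-qT)*N(-d1)
N(-d1) = 0.5788451163; N(-d2) = 0.6623699674; sqrt(T) = 0.5000000000
Term 1 = -103.1200 * 1.0000000000 * 0.3911253928 * 0.4400 / (2 * 0.5000000000) = -17.7464542224
Term 2 = 0.0010 * 110.4000 * 0.9997500312 * 0.6623699674 = 0.0731073653
Term 3 = 0 (no dividend yield, q = 0)
Theta = -17.7464542224 + (0.0731073653) + (0.0000000000) = -17.673347

Answer: Theta = -17.673347


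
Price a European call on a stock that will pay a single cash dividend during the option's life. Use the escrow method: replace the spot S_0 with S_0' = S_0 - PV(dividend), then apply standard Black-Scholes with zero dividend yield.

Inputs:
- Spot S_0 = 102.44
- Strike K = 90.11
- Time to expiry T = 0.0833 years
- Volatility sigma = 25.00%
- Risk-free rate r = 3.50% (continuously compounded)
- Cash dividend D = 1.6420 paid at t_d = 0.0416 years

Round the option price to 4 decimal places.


Answer: Price = 11.1144

Derivation:
PV(D) = D * exp(-r * t_d) = 1.6420 * 0.99854506 = 1.63961099
S_0' = S_0 - PV(D) = 102.4400 - 1.63961099 = 100.80038901
d1 = (ln(S_0'/K) + (r + sigma^2/2)*T) / (sigma*sqrt(T)) = 1.63025093
d2 = d1 - sigma*sqrt(T) = 1.55809658
exp(-rT) = 0.99708875
N(d1) = 0.94847576; N(d2) = 0.94039482
C = S_0' * N(d1) - K * exp(-rT) * N(d2) = 100.80038901 * 0.94847576 - 90.1100 * 0.99708875 * 0.94039482 = 11.1144


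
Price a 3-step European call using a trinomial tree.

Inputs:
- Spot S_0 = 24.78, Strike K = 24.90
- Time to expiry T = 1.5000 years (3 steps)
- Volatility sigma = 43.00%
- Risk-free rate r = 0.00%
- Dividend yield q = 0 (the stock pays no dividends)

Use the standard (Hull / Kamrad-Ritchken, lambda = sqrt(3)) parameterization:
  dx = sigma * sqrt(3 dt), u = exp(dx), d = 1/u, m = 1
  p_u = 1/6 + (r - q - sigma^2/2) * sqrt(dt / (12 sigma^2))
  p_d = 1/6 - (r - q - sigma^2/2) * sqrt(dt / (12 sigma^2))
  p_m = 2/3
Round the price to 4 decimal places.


dt = T/N = 0.500000; dx = sigma*sqrt(3*dt) = 0.526640
u = exp(dx) = 1.693234; d = 1/u = 0.590586
p_u = 0.122780, p_m = 0.666667, p_d = 0.210553
Discount per step: exp(-r*dt) = 1.000000
Stock lattice S(k, j) with j the centered position index:
  k=0: S(0,+0) = 24.7800
  k=1: S(1,-1) = 14.6347; S(1,+0) = 24.7800; S(1,+1) = 41.9583
  k=2: S(2,-2) = 8.6431; S(2,-1) = 14.6347; S(2,+0) = 24.7800; S(2,+1) = 41.9583; S(2,+2) = 71.0453
  k=3: S(3,-3) = 5.1045; S(3,-2) = 8.6431; S(3,-1) = 14.6347; S(3,+0) = 24.7800; S(3,+1) = 41.9583; S(3,+2) = 71.0453; S(3,+3) = 120.2963
Terminal payoffs V(N, j) = max(S_T - K, 0):
  V(3,-3) = 0.000000; V(3,-2) = 0.000000; V(3,-1) = 0.000000; V(3,+0) = 0.000000; V(3,+1) = 17.058338; V(3,+2) = 46.145283; V(3,+3) = 95.396287
Backward induction: V(k, j) = exp(-r*dt) * [p_u * V(k+1, j+1) + p_m * V(k+1, j) + p_d * V(k+1, j-1)]
  V(2,-2) = exp(-r*dt) * [p_u*0.000000 + p_m*0.000000 + p_d*0.000000] = 0.000000
  V(2,-1) = exp(-r*dt) * [p_u*0.000000 + p_m*0.000000 + p_d*0.000000] = 0.000000
  V(2,+0) = exp(-r*dt) * [p_u*17.058338 + p_m*0.000000 + p_d*0.000000] = 2.094422
  V(2,+1) = exp(-r*dt) * [p_u*46.145283 + p_m*17.058338 + p_d*0.000000] = 17.037942
  V(2,+2) = exp(-r*dt) * [p_u*95.396287 + p_m*46.145283 + p_d*17.058338] = 46.067966
  V(1,-1) = exp(-r*dt) * [p_u*2.094422 + p_m*0.000000 + p_d*0.000000] = 0.257153
  V(1,+0) = exp(-r*dt) * [p_u*17.037942 + p_m*2.094422 + p_d*0.000000] = 3.488200
  V(1,+1) = exp(-r*dt) * [p_u*46.067966 + p_m*17.037942 + p_d*2.094422] = 17.455839
  V(0,+0) = exp(-r*dt) * [p_u*17.455839 + p_m*3.488200 + p_d*0.257153] = 4.522838

Answer: Price = V(0,0) = 4.5228


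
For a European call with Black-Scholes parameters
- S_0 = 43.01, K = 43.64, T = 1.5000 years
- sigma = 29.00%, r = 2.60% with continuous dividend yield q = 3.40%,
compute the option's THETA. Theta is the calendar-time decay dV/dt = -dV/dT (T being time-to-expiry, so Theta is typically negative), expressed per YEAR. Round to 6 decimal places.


Answer: Theta = -1.605432

Derivation:
d1 = 0.1028602285; d2 = -0.2523157842
phi(d1) = 0.3968374030; exp(-qT) = 0.9502786705; exp(-rT) = 0.9617507091
Theta = -S*exp(-qT)*phi(d1)*sigma/(2*sqrt(T)) - r*K*exp(-rT)*N(d2) + q*S*exp(-qT)*N(d1)
N(d1) = 0.5409630484; N(d2) = 0.4003984944; sqrt(T) = 1.2247448714
Term 1 = -43.0100 * 0.9502786705 * 0.3968374030 * 0.2900 / (2 * 1.2247448714) = -1.9202394844
Term 2 = -0.0260 * 43.6400 * 0.9617507091 * 0.4003984944 = -0.4369311832
Term 3 = 0.0340 * 43.0100 * 0.9502786705 * 0.5409630484 = 0.7517387574
Theta = -1.9202394844 + (-0.4369311832) + (0.7517387574) = -1.605432


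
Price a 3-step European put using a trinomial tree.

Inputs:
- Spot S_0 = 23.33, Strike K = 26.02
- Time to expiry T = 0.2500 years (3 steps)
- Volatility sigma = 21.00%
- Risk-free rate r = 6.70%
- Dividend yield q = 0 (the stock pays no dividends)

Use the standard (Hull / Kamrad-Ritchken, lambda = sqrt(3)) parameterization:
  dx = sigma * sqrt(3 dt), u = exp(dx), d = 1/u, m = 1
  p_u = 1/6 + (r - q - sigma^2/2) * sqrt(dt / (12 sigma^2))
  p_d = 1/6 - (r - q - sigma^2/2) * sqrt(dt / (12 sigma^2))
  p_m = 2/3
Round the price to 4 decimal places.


dt = T/N = 0.083333; dx = sigma*sqrt(3*dt) = 0.105000
u = exp(dx) = 1.110711; d = 1/u = 0.900325
p_u = 0.184504, p_m = 0.666667, p_d = 0.148829
Discount per step: exp(-r*dt) = 0.994432
Stock lattice S(k, j) with j the centered position index:
  k=0: S(0,+0) = 23.3300
  k=1: S(1,-1) = 21.0046; S(1,+0) = 23.3300; S(1,+1) = 25.9129
  k=2: S(2,-2) = 18.9109; S(2,-1) = 21.0046; S(2,+0) = 23.3300; S(2,+1) = 25.9129; S(2,+2) = 28.7817
  k=3: S(3,-3) = 17.0260; S(3,-2) = 18.9109; S(3,-1) = 21.0046; S(3,+0) = 23.3300; S(3,+1) = 25.9129; S(3,+2) = 28.7817; S(3,+3) = 31.9681
Terminal payoffs V(N, j) = max(K - S_T, 0):
  V(3,-3) = 8.994026; V(3,-2) = 7.109070; V(3,-1) = 5.015429; V(3,+0) = 2.690000; V(3,+1) = 0.107121; V(3,+2) = 0.000000; V(3,+3) = 0.000000
Backward induction: V(k, j) = exp(-r*dt) * [p_u * V(k+1, j+1) + p_m * V(k+1, j) + p_d * V(k+1, j-1)]
  V(2,-2) = exp(-r*dt) * [p_u*5.015429 + p_m*7.109070 + p_d*8.994026] = 6.964328
  V(2,-1) = exp(-r*dt) * [p_u*2.690000 + p_m*5.015429 + p_d*7.109070] = 4.870702
  V(2,+0) = exp(-r*dt) * [p_u*0.107121 + p_m*2.690000 + p_d*5.015429] = 2.545290
  V(2,+1) = exp(-r*dt) * [p_u*0.000000 + p_m*0.107121 + p_d*2.690000] = 0.469139
  V(2,+2) = exp(-r*dt) * [p_u*0.000000 + p_m*0.000000 + p_d*0.107121] = 0.015854
  V(1,-1) = exp(-r*dt) * [p_u*2.545290 + p_m*4.870702 + p_d*6.964328] = 4.726783
  V(1,+0) = exp(-r*dt) * [p_u*0.469139 + p_m*2.545290 + p_d*4.870702] = 2.494356
  V(1,+1) = exp(-r*dt) * [p_u*0.015854 + p_m*0.469139 + p_d*2.545290] = 0.690631
  V(0,+0) = exp(-r*dt) * [p_u*0.690631 + p_m*2.494356 + p_d*4.726783] = 2.479927

Answer: Price = V(0,0) = 2.4799


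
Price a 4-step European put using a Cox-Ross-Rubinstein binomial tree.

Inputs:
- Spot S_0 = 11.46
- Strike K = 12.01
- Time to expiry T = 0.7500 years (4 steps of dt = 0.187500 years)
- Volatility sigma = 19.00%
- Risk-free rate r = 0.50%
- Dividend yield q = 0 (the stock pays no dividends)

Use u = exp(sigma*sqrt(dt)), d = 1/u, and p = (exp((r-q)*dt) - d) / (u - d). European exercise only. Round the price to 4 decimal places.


dt = T/N = 0.187500
u = exp(sigma*sqrt(dt)) = 1.085752; d = 1/u = 0.921021
p = (exp((r-q)*dt) - d) / (u - d) = 0.485137
Discount per step: exp(-r*dt) = 0.999063
Stock lattice S(k, i) with i counting down-moves:
  k=0: S(0,0) = 11.4600
  k=1: S(1,0) = 12.4427; S(1,1) = 10.5549
  k=2: S(2,0) = 13.5097; S(2,1) = 11.4600; S(2,2) = 9.7213
  k=3: S(3,0) = 14.6682; S(3,1) = 12.4427; S(3,2) = 10.5549; S(3,3) = 8.9535
  k=4: S(4,0) = 15.9260; S(4,1) = 13.5097; S(4,2) = 11.4600; S(4,3) = 9.7213; S(4,4) = 8.2464
Terminal payoffs V(N, i) = max(K - S_T, 0):
  V(4,0) = 0.000000; V(4,1) = 0.000000; V(4,2) = 0.550000; V(4,3) = 2.288714; V(4,4) = 3.763630
Backward induction: V(k, i) = exp(-r*dt) * [p * V(k+1, i) + (1-p) * V(k+1, i+1)].
  V(3,0) = exp(-r*dt) * [p*0.000000 + (1-p)*0.000000] = 0.000000
  V(3,1) = exp(-r*dt) * [p*0.000000 + (1-p)*0.550000] = 0.282909
  V(3,2) = exp(-r*dt) * [p*0.550000 + (1-p)*2.288714] = 1.443845
  V(3,3) = exp(-r*dt) * [p*2.288714 + (1-p)*3.763630] = 3.045237
  V(2,0) = exp(-r*dt) * [p*0.000000 + (1-p)*0.282909] = 0.145523
  V(2,1) = exp(-r*dt) * [p*0.282909 + (1-p)*1.443845] = 0.879807
  V(2,2) = exp(-r*dt) * [p*1.443845 + (1-p)*3.045237] = 2.266217
  V(1,0) = exp(-r*dt) * [p*0.145523 + (1-p)*0.879807] = 0.523088
  V(1,1) = exp(-r*dt) * [p*0.879807 + (1-p)*2.266217] = 1.592124
  V(0,0) = exp(-r*dt) * [p*0.523088 + (1-p)*1.592124] = 1.072489

Answer: Price = V(0,0) = 1.0725


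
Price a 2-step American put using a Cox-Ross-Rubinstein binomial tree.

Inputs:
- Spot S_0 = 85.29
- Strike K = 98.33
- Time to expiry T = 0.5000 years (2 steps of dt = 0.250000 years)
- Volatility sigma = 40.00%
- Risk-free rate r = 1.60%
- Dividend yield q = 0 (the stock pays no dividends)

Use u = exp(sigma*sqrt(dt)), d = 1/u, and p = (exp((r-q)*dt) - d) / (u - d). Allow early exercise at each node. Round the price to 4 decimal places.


dt = T/N = 0.250000
u = exp(sigma*sqrt(dt)) = 1.221403; d = 1/u = 0.818731
p = (exp((r-q)*dt) - d) / (u - d) = 0.460120
Discount per step: exp(-r*dt) = 0.996008
Stock lattice S(k, i) with i counting down-moves:
  k=0: S(0,0) = 85.2900
  k=1: S(1,0) = 104.1734; S(1,1) = 69.8295
  k=2: S(2,0) = 127.2377; S(2,1) = 85.2900; S(2,2) = 57.1716
Terminal payoffs V(N, i) = max(K - S_T, 0):
  V(2,0) = 0.000000; V(2,1) = 13.040000; V(2,2) = 41.158403
Backward induction: V(k, i) = exp(-r*dt) * [p * V(k+1, i) + (1-p) * V(k+1, i+1)]; then take max(V_cont, immediate exercise) for American.
  V(1,0) = exp(-r*dt) * [p*0.000000 + (1-p)*13.040000] = 7.011937; exercise = 0.000000; V(1,0) = max -> 7.011937
  V(1,1) = exp(-r*dt) * [p*13.040000 + (1-p)*41.158403] = 28.107920; exercise = 28.500454; V(1,1) = max -> 28.500454
  V(0,0) = exp(-r*dt) * [p*7.011937 + (1-p)*28.500454] = 18.538864; exercise = 13.040000; V(0,0) = max -> 18.538864

Answer: Price = V(0,0) = 18.5389


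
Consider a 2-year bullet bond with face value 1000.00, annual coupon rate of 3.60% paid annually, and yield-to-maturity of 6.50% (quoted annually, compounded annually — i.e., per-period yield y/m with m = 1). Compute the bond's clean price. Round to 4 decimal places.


Answer: Price = 947.2018

Derivation:
Coupon per period c = face * coupon_rate / m = 36.000000
Periods per year m = 1; per-period yield y/m = 0.065000
Number of cashflows N = 2
Cashflows (t years, CF_t, discount factor 1/(1+y/m)^(m*t), PV):
  t = 1.0000: CF_t = 36.000000, DF = 0.938967, PV = 33.802817
  t = 2.0000: CF_t = 1036.000000, DF = 0.881659, PV = 913.399017
Price P = sum_t PV_t = 947.201834


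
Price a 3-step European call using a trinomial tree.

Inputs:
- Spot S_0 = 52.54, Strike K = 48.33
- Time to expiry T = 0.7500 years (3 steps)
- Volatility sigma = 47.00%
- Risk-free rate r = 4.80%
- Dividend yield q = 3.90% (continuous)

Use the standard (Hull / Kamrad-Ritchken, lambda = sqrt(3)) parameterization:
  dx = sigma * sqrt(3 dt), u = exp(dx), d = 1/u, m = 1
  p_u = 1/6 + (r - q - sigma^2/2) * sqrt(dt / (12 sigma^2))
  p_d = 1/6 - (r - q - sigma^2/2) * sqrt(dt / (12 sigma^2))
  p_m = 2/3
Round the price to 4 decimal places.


dt = T/N = 0.250000; dx = sigma*sqrt(3*dt) = 0.407032
u = exp(dx) = 1.502352; d = 1/u = 0.665623
p_u = 0.135511, p_m = 0.666667, p_d = 0.197822
Discount per step: exp(-r*dt) = 0.988072
Stock lattice S(k, j) with j the centered position index:
  k=0: S(0,+0) = 52.5400
  k=1: S(1,-1) = 34.9718; S(1,+0) = 52.5400; S(1,+1) = 78.9336
  k=2: S(2,-2) = 23.2781; S(2,-1) = 34.9718; S(2,+0) = 52.5400; S(2,+1) = 78.9336; S(2,+2) = 118.5860
  k=3: S(3,-3) = 15.4944; S(3,-2) = 23.2781; S(3,-1) = 34.9718; S(3,+0) = 52.5400; S(3,+1) = 78.9336; S(3,+2) = 118.5860; S(3,+3) = 178.1580
Terminal payoffs V(N, j) = max(S_T - K, 0):
  V(3,-3) = 0.000000; V(3,-2) = 0.000000; V(3,-1) = 0.000000; V(3,+0) = 4.210000; V(3,+1) = 30.603579; V(3,+2) = 70.256027; V(3,+3) = 129.827966
Backward induction: V(k, j) = exp(-r*dt) * [p_u * V(k+1, j+1) + p_m * V(k+1, j) + p_d * V(k+1, j-1)]
  V(2,-2) = exp(-r*dt) * [p_u*0.000000 + p_m*0.000000 + p_d*0.000000] = 0.000000
  V(2,-1) = exp(-r*dt) * [p_u*4.210000 + p_m*0.000000 + p_d*0.000000] = 0.563697
  V(2,+0) = exp(-r*dt) * [p_u*30.603579 + p_m*4.210000 + p_d*0.000000] = 6.870849
  V(2,+1) = exp(-r*dt) * [p_u*70.256027 + p_m*30.603579 + p_d*4.210000] = 30.388836
  V(2,+2) = exp(-r*dt) * [p_u*129.827966 + p_m*70.256027 + p_d*30.603579] = 69.643805
  V(1,-1) = exp(-r*dt) * [p_u*6.870849 + p_m*0.563697 + p_d*0.000000] = 1.291287
  V(1,+0) = exp(-r*dt) * [p_u*30.388836 + p_m*6.870849 + p_d*0.563697] = 8.705017
  V(1,+1) = exp(-r*dt) * [p_u*69.643805 + p_m*30.388836 + p_d*6.870849] = 30.685504
  V(0,+0) = exp(-r*dt) * [p_u*30.685504 + p_m*8.705017 + p_d*1.291287] = 10.095149

Answer: Price = V(0,0) = 10.0951


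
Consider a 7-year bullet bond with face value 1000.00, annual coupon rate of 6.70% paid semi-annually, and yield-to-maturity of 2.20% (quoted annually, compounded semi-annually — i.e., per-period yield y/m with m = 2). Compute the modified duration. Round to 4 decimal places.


Answer: Modified duration = 5.8171

Derivation:
Coupon per period c = face * coupon_rate / m = 33.500000
Periods per year m = 2; per-period yield y/m = 0.011000
Number of cashflows N = 14
Cashflows (t years, CF_t, discount factor 1/(1+y/m)^(m*t), PV):
  t = 0.5000: CF_t = 33.500000, DF = 0.989120, PV = 33.135509
  t = 1.0000: CF_t = 33.500000, DF = 0.978358, PV = 32.774985
  t = 1.5000: CF_t = 33.500000, DF = 0.967713, PV = 32.418382
  t = 2.0000: CF_t = 33.500000, DF = 0.957184, PV = 32.065660
  t = 2.5000: CF_t = 33.500000, DF = 0.946769, PV = 31.716776
  t = 3.0000: CF_t = 33.500000, DF = 0.936468, PV = 31.371687
  t = 3.5000: CF_t = 33.500000, DF = 0.926279, PV = 31.030353
  t = 4.0000: CF_t = 33.500000, DF = 0.916201, PV = 30.692733
  t = 4.5000: CF_t = 33.500000, DF = 0.906232, PV = 30.358786
  t = 5.0000: CF_t = 33.500000, DF = 0.896372, PV = 30.028473
  t = 5.5000: CF_t = 33.500000, DF = 0.886620, PV = 29.701754
  t = 6.0000: CF_t = 33.500000, DF = 0.876973, PV = 29.378589
  t = 6.5000: CF_t = 33.500000, DF = 0.867431, PV = 29.058941
  t = 7.0000: CF_t = 1033.500000, DF = 0.857993, PV = 886.735923
Price P = sum_t PV_t = 1290.468552
First compute Macaulay numerator sum_t t * PV_t:
  t * PV_t at t = 0.5000: 16.567755
  t * PV_t at t = 1.0000: 32.774985
  t * PV_t at t = 1.5000: 48.627574
  t * PV_t at t = 2.0000: 64.131320
  t * PV_t at t = 2.5000: 79.291939
  t * PV_t at t = 3.0000: 94.115061
  t * PV_t at t = 3.5000: 108.606236
  t * PV_t at t = 4.0000: 122.770932
  t * PV_t at t = 4.5000: 136.614539
  t * PV_t at t = 5.0000: 150.142366
  t * PV_t at t = 5.5000: 163.359647
  t * PV_t at t = 6.0000: 176.271537
  t * PV_t at t = 6.5000: 188.883117
  t * PV_t at t = 7.0000: 6207.151460
Macaulay duration D = 7589.308466 / 1290.468552 = 5.881049
Modified duration = D / (1 + y/m) = 5.881049 / (1 + 0.011000) = 5.817061


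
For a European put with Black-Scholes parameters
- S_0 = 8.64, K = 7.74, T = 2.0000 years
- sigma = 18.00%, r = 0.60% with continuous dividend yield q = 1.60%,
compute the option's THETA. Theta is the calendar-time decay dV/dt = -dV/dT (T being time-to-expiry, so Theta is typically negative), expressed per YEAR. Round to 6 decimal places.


Answer: Theta = -0.212636

Derivation:
d1 = 0.4808361279; d2 = 0.2262776867
phi(d1) = 0.3553897430; exp(-qT) = 0.9685065821; exp(-rT) = 0.9880717129
Theta = -S*exp(-qT)*phi(d1)*sigma/(2*sqrt(T)) + r*K*exp(-rT)*N(-d2) - q*S*exp(-qT)*N(-d1)
N(-d1) = 0.3153164855; N(-d2) = 0.4104927259; sqrt(T) = 1.4142135624
Term 1 = -8.6400 * 0.9685065821 * 0.3553897430 * 0.1800 / (2 * 1.4142135624) = -0.1892555917
Term 2 = 0.0060 * 7.7400 * 0.9880717129 * 0.4104927259 = 0.0188358899
Term 3 = -0.0160 * 8.6400 * 0.9685065821 * 0.3153164855 = -0.0422165733
Theta = -0.1892555917 + (0.0188358899) + (-0.0422165733) = -0.212636


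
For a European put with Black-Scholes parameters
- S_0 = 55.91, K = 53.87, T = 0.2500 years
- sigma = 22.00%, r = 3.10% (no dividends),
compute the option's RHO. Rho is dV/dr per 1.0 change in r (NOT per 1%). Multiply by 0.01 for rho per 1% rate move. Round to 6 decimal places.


d1 = 0.4633592577; d2 = 0.3533592577
phi(d1) = 0.3583341192; exp(-qT) = 1.0000000000; exp(-rT) = 0.9922799538
N(-d2) = 0.3619095629
Rho = -K*T*exp(-rT)*N(-d2) = -53.8700 * 0.2500 * 0.9922799538 * 0.3619095629 = -4.836389

Answer: Rho = -4.836389


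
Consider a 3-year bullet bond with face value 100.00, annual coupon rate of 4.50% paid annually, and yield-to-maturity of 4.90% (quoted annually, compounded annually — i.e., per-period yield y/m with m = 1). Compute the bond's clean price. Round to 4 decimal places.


Answer: Price = 98.9087

Derivation:
Coupon per period c = face * coupon_rate / m = 4.500000
Periods per year m = 1; per-period yield y/m = 0.049000
Number of cashflows N = 3
Cashflows (t years, CF_t, discount factor 1/(1+y/m)^(m*t), PV):
  t = 1.0000: CF_t = 4.500000, DF = 0.953289, PV = 4.289800
  t = 2.0000: CF_t = 4.500000, DF = 0.908760, PV = 4.089418
  t = 3.0000: CF_t = 104.500000, DF = 0.866310, PV = 90.529438
Price P = sum_t PV_t = 98.908656


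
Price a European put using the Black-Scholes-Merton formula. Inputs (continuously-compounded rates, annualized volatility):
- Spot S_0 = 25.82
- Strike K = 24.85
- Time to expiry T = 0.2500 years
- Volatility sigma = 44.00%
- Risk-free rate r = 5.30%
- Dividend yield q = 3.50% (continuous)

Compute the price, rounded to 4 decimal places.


d1 = (ln(S/K) + (r - q + 0.5*sigma^2) * T) / (sigma * sqrt(T)) = 0.30450742
d2 = d1 - sigma * sqrt(T) = 0.08450742
exp(-rT) = 0.98683739; exp(-qT) = 0.99128817
P = K * exp(-rT) * N(-d2) - S_0 * exp(-qT) * N(-d1)
N(-d1) = 0.38037067; N(-d2) = 0.46632650
P = 24.8500 * 0.98683739 * 0.46632650 - 25.8200 * 0.99128817 * 0.38037067 = 1.7001

Answer: Price = 1.7001


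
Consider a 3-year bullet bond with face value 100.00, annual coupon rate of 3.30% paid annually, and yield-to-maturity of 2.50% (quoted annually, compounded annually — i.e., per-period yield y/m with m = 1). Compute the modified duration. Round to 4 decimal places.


Coupon per period c = face * coupon_rate / m = 3.300000
Periods per year m = 1; per-period yield y/m = 0.025000
Number of cashflows N = 3
Cashflows (t years, CF_t, discount factor 1/(1+y/m)^(m*t), PV):
  t = 1.0000: CF_t = 3.300000, DF = 0.975610, PV = 3.219512
  t = 2.0000: CF_t = 3.300000, DF = 0.951814, PV = 3.140988
  t = 3.0000: CF_t = 103.300000, DF = 0.928599, PV = 95.924319
Price P = sum_t PV_t = 102.284819
First compute Macaulay numerator sum_t t * PV_t:
  t * PV_t at t = 1.0000: 3.219512
  t * PV_t at t = 2.0000: 6.281975
  t * PV_t at t = 3.0000: 287.772957
Macaulay duration D = 297.274445 / 102.284819 = 2.906340
Modified duration = D / (1 + y/m) = 2.906340 / (1 + 0.025000) = 2.835454

Answer: Modified duration = 2.8355


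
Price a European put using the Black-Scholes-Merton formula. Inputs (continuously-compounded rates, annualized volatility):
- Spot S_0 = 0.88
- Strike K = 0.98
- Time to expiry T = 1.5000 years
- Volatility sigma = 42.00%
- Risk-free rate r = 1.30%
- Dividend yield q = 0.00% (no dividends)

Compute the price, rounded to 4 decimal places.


d1 = (ln(S/K) + (r - q + 0.5*sigma^2) * T) / (sigma * sqrt(T)) = 0.08586693
d2 = d1 - sigma * sqrt(T) = -0.42852591
exp(-rT) = 0.98068890; exp(-qT) = 1.00000000
P = K * exp(-rT) * N(-d2) - S_0 * exp(-qT) * N(-d1)
N(-d1) = 0.46578610; N(-d2) = 0.66586586
P = 0.9800 * 0.98068890 * 0.66586586 - 0.8800 * 1.00000000 * 0.46578610 = 0.2301

Answer: Price = 0.2301


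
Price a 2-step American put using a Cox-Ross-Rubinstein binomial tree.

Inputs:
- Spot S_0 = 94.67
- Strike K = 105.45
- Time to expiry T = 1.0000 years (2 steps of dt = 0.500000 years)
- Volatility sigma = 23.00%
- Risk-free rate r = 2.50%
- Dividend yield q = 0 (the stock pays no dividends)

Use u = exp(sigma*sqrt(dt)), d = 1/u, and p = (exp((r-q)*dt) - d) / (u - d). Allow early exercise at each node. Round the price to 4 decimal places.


Answer: Price = V(0,0) = 15.0191

Derivation:
dt = T/N = 0.500000
u = exp(sigma*sqrt(dt)) = 1.176607; d = 1/u = 0.849902
p = (exp((r-q)*dt) - d) / (u - d) = 0.497932
Discount per step: exp(-r*dt) = 0.987578
Stock lattice S(k, i) with i counting down-moves:
  k=0: S(0,0) = 94.6700
  k=1: S(1,0) = 111.3893; S(1,1) = 80.4602
  k=2: S(2,0) = 131.0614; S(2,1) = 94.6700; S(2,2) = 68.3833
Terminal payoffs V(N, i) = max(K - S_T, 0):
  V(2,0) = 0.000000; V(2,1) = 10.780000; V(2,2) = 37.066741
Backward induction: V(k, i) = exp(-r*dt) * [p * V(k+1, i) + (1-p) * V(k+1, i+1)]; then take max(V_cont, immediate exercise) for American.
  V(1,0) = exp(-r*dt) * [p*0.000000 + (1-p)*10.780000] = 5.345064; exercise = 0.000000; V(1,0) = max -> 5.345064
  V(1,1) = exp(-r*dt) * [p*10.780000 + (1-p)*37.066741] = 23.679883; exercise = 24.989804; V(1,1) = max -> 24.989804
  V(0,0) = exp(-r*dt) * [p*5.345064 + (1-p)*24.989804] = 15.019148; exercise = 10.780000; V(0,0) = max -> 15.019148


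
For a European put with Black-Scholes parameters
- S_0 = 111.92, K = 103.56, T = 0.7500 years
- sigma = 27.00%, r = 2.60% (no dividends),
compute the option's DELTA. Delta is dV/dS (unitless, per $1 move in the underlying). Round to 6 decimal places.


d1 = 0.5323198370; d2 = 0.2984929779
phi(d1) = 0.3462408189; exp(-qT) = 1.0000000000; exp(-rT) = 0.9806888952
N(-d1) = 0.2972522477
Delta = -exp(-qT) * N(-d1) = -1.0000000000 * 0.2972522477 = -0.297252

Answer: Delta = -0.297252


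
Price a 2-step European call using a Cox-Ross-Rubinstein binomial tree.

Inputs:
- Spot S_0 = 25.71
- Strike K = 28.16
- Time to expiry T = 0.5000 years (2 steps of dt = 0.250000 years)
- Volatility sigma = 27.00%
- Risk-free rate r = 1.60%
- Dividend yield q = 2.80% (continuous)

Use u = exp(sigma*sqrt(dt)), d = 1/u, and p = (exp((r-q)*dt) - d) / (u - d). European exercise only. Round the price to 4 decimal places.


Answer: Price = V(0,0) = 1.1347

Derivation:
dt = T/N = 0.250000
u = exp(sigma*sqrt(dt)) = 1.144537; d = 1/u = 0.873716
p = (exp((r-q)*dt) - d) / (u - d) = 0.455240
Discount per step: exp(-r*dt) = 0.996008
Stock lattice S(k, i) with i counting down-moves:
  k=0: S(0,0) = 25.7100
  k=1: S(1,0) = 29.4260; S(1,1) = 22.4632
  k=2: S(2,0) = 33.6792; S(2,1) = 25.7100; S(2,2) = 19.6265
Terminal payoffs V(N, i) = max(S_T - K, 0):
  V(2,0) = 5.519186; V(2,1) = 0.000000; V(2,2) = 0.000000
Backward induction: V(k, i) = exp(-r*dt) * [p * V(k+1, i) + (1-p) * V(k+1, i+1)].
  V(1,0) = exp(-r*dt) * [p*5.519186 + (1-p)*0.000000] = 2.502526
  V(1,1) = exp(-r*dt) * [p*0.000000 + (1-p)*0.000000] = 0.000000
  V(0,0) = exp(-r*dt) * [p*2.502526 + (1-p)*0.000000] = 1.134703


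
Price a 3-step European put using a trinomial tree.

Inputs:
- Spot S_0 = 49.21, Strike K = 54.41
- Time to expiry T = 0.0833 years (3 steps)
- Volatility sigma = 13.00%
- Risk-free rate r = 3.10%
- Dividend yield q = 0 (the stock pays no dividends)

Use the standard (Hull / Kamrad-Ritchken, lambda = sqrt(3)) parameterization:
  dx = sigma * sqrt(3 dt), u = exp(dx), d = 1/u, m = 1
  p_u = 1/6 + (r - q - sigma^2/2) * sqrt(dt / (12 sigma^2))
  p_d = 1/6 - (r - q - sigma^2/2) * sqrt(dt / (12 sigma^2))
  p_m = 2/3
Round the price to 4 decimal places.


Answer: Price = V(0,0) = 5.0633

Derivation:
dt = T/N = 0.027767; dx = sigma*sqrt(3*dt) = 0.037520
u = exp(dx) = 1.038233; d = 1/u = 0.963175
p_u = 0.175011, p_m = 0.666667, p_d = 0.158323
Discount per step: exp(-r*dt) = 0.999140
Stock lattice S(k, j) with j the centered position index:
  k=0: S(0,+0) = 49.2100
  k=1: S(1,-1) = 47.3978; S(1,+0) = 49.2100; S(1,+1) = 51.0914
  k=2: S(2,-2) = 45.6524; S(2,-1) = 47.3978; S(2,+0) = 49.2100; S(2,+1) = 51.0914; S(2,+2) = 53.0448
  k=3: S(3,-3) = 43.9713; S(3,-2) = 45.6524; S(3,-1) = 47.3978; S(3,+0) = 49.2100; S(3,+1) = 51.0914; S(3,+2) = 53.0448; S(3,+3) = 55.0729
Terminal payoffs V(N, j) = max(K - S_T, 0):
  V(3,-3) = 10.438747; V(3,-2) = 8.757593; V(3,-1) = 7.012163; V(3,+0) = 5.200000; V(3,+1) = 3.318552; V(3,+2) = 1.365171; V(3,+3) = 0.000000
Backward induction: V(k, j) = exp(-r*dt) * [p_u * V(k+1, j+1) + p_m * V(k+1, j) + p_d * V(k+1, j-1)]
  V(2,-2) = exp(-r*dt) * [p_u*7.012163 + p_m*8.757593 + p_d*10.438747] = 8.710788
  V(2,-1) = exp(-r*dt) * [p_u*5.200000 + p_m*7.012163 + p_d*8.757593] = 6.965358
  V(2,+0) = exp(-r*dt) * [p_u*3.318552 + p_m*5.200000 + p_d*7.012163] = 5.153195
  V(2,+1) = exp(-r*dt) * [p_u*1.365171 + p_m*3.318552 + p_d*5.200000] = 3.271748
  V(2,+2) = exp(-r*dt) * [p_u*0.000000 + p_m*1.365171 + p_d*3.318552] = 1.434281
  V(1,-1) = exp(-r*dt) * [p_u*5.153195 + p_m*6.965358 + p_d*8.710788] = 6.918594
  V(1,+0) = exp(-r*dt) * [p_u*3.271748 + p_m*5.153195 + p_d*6.965358] = 5.106431
  V(1,+1) = exp(-r*dt) * [p_u*1.434281 + p_m*3.271748 + p_d*5.153195] = 3.245253
  V(0,+0) = exp(-r*dt) * [p_u*3.245253 + p_m*5.106431 + p_d*6.918594] = 5.063251


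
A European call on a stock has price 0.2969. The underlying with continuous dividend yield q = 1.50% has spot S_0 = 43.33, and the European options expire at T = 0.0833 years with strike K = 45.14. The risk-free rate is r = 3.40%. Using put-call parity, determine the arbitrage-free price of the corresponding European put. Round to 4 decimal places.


Put-call parity: C - P = S_0 * exp(-qT) - K * exp(-rT).
S_0 * exp(-qT) = 43.3300 * 0.99875128 = 43.27589298
K * exp(-rT) = 45.1400 * 0.99717181 = 45.01233536
P = C - S*exp(-qT) + K*exp(-rT)
P = 0.2969 - 43.27589298 + 45.01233536 = 2.0333

Answer: Put price = 2.0333


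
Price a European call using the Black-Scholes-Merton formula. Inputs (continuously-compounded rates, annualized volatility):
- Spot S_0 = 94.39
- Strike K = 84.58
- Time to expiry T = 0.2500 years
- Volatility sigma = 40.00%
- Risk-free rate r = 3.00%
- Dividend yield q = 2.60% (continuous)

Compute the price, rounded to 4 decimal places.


d1 = (ln(S/K) + (r - q + 0.5*sigma^2) * T) / (sigma * sqrt(T)) = 0.65368652
d2 = d1 - sigma * sqrt(T) = 0.45368652
exp(-rT) = 0.99252805; exp(-qT) = 0.99352108
C = S_0 * exp(-qT) * N(d1) - K * exp(-rT) * N(d2)
N(d1) = 0.74334310; N(d2) = 0.67497276
C = 94.3900 * 0.99352108 * 0.74334310 - 84.5800 * 0.99252805 * 0.67497276 = 13.0469

Answer: Price = 13.0469


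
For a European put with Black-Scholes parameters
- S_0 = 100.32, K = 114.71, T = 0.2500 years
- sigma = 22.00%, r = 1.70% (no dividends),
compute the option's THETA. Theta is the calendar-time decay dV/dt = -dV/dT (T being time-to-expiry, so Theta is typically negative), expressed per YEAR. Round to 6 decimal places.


Answer: Theta = -2.945326

Derivation:
d1 = -1.1249284310; d2 = -1.2349284310
phi(d1) = 0.2118937052; exp(-qT) = 1.0000000000; exp(-rT) = 0.9957590185
Theta = -S*exp(-qT)*phi(d1)*sigma/(2*sqrt(T)) + r*K*exp(-rT)*N(-d2) - q*S*exp(-qT)*N(-d1)
N(-d1) = 0.8696903185; N(-d2) = 0.8915714294; sqrt(T) = 0.5000000000
Term 1 = -100.3200 * 1.0000000000 * 0.2118937052 * 0.2200 / (2 * 0.5000000000) = -4.6765788312
Term 2 = 0.0170 * 114.7100 * 0.9957590185 * 0.8915714294 = 1.7312532137
Term 3 = 0 (no dividend yield, q = 0)
Theta = -4.6765788312 + (1.7312532137) + (0.0000000000) = -2.945326


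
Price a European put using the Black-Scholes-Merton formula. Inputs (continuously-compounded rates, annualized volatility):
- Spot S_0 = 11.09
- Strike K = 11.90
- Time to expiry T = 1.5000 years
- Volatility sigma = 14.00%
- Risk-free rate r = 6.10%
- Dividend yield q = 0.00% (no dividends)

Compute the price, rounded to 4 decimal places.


d1 = (ln(S/K) + (r - q + 0.5*sigma^2) * T) / (sigma * sqrt(T)) = 0.20823813
d2 = d1 - sigma * sqrt(T) = 0.03677385
exp(-rT) = 0.91256132; exp(-qT) = 1.00000000
P = K * exp(-rT) * N(-d2) - S_0 * exp(-qT) * N(-d1)
N(-d1) = 0.41752152; N(-d2) = 0.48533266
P = 11.9000 * 0.91256132 * 0.48533266 - 11.0900 * 1.00000000 * 0.41752152 = 0.6401

Answer: Price = 0.6401


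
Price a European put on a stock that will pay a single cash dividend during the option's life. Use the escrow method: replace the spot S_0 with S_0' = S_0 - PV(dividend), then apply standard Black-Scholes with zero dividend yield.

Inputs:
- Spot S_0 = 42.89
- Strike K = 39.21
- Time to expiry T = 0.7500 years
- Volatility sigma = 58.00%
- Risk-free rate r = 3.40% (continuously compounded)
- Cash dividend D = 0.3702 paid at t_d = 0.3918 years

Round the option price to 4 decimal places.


Answer: Price = 6.0310

Derivation:
PV(D) = D * exp(-r * t_d) = 0.3702 * 0.98676713 = 0.36530119
S_0' = S_0 - PV(D) = 42.8900 - 0.36530119 = 42.52469881
d1 = (ln(S_0'/K) + (r + sigma^2/2)*T) / (sigma*sqrt(T)) = 0.46347935
d2 = d1 - sigma*sqrt(T) = -0.03881538
exp(-rT) = 0.97482238
N(-d1) = 0.32151040; N(-d2) = 0.51548121
P = K * exp(-rT) * N(-d2) - S_0' * N(-d1) = 39.2100 * 0.97482238 * 0.51548121 - 42.52469881 * 0.32151040 = 6.0310


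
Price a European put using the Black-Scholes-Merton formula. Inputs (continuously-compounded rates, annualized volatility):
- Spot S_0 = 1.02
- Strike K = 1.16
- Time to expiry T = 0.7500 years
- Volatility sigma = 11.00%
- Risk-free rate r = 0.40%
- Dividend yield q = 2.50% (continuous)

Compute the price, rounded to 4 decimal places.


Answer: Price = 0.1584

Derivation:
d1 = (ln(S/K) + (r - q + 0.5*sigma^2) * T) / (sigma * sqrt(T)) = -1.46783305
d2 = d1 - sigma * sqrt(T) = -1.56309584
exp(-rT) = 0.99700450; exp(-qT) = 0.98142469
P = K * exp(-rT) * N(-d2) - S_0 * exp(-qT) * N(-d1)
N(-d1) = 0.92892521; N(-d2) = 0.94098497
P = 1.1600 * 0.99700450 * 0.94098497 - 1.0200 * 0.98142469 * 0.92892521 = 0.1584


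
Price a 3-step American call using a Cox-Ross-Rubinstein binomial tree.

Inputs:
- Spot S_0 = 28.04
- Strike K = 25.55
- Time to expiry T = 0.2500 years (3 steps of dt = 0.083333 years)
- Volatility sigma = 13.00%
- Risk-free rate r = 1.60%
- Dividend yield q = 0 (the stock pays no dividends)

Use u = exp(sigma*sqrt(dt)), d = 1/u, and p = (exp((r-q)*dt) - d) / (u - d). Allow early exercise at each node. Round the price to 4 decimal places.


dt = T/N = 0.083333
u = exp(sigma*sqrt(dt)) = 1.038241; d = 1/u = 0.963168
p = (exp((r-q)*dt) - d) / (u - d) = 0.508391
Discount per step: exp(-r*dt) = 0.998668
Stock lattice S(k, i) with i counting down-moves:
  k=0: S(0,0) = 28.0400
  k=1: S(1,0) = 29.1123; S(1,1) = 27.0072
  k=2: S(2,0) = 30.2256; S(2,1) = 28.0400; S(2,2) = 26.0125
  k=3: S(3,0) = 31.3814; S(3,1) = 29.1123; S(3,2) = 27.0072; S(3,3) = 25.0544
Terminal payoffs V(N, i) = max(S_T - K, 0):
  V(3,0) = 5.831400; V(3,1) = 3.562273; V(3,2) = 1.457222; V(3,3) = 0.000000
Backward induction: V(k, i) = exp(-r*dt) * [p * V(k+1, i) + (1-p) * V(k+1, i+1)]; then take max(V_cont, immediate exercise) for American.
  V(2,0) = exp(-r*dt) * [p*5.831400 + (1-p)*3.562273] = 4.709594; exercise = 4.675550; V(2,0) = max -> 4.709594
  V(2,1) = exp(-r*dt) * [p*3.562273 + (1-p)*1.457222] = 2.524044; exercise = 2.490000; V(2,1) = max -> 2.524044
  V(2,2) = exp(-r*dt) * [p*1.457222 + (1-p)*0.000000] = 0.739852; exercise = 0.462483; V(2,2) = max -> 0.739852
  V(1,0) = exp(-r*dt) * [p*4.709594 + (1-p)*2.524044] = 3.630315; exercise = 3.562273; V(1,0) = max -> 3.630315
  V(1,1) = exp(-r*dt) * [p*2.524044 + (1-p)*0.739852] = 1.644725; exercise = 1.457222; V(1,1) = max -> 1.644725
  V(0,0) = exp(-r*dt) * [p*3.630315 + (1-p)*1.644725] = 2.650646; exercise = 2.490000; V(0,0) = max -> 2.650646

Answer: Price = V(0,0) = 2.6506
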